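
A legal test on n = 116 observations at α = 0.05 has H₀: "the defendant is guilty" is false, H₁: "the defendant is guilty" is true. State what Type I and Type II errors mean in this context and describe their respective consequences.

Type I (false positive): concluding that the defendant is guilty when it is not — convicting an innocent person. Type II (false negative): failing to conclude that the defendant is guilty when it is — acquitting a guilty person. Which is costlier depends on domain priorities and is a judgement call rather than a statistical fact.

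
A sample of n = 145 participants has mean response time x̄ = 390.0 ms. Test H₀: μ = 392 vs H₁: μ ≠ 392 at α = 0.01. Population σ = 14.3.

z = (x̄ - μ₀)/(σ/√n) = (390.0 - 392)/(14.3/√145) = -1.684. Critical value: ±2.576. Since |-1.684| ≤ 2.576, Fail to reject H₀.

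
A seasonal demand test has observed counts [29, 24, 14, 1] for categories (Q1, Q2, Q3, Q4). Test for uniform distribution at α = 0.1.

Expected = 17 each. χ² = Σ(O-E)²/E = 26.941. df = 3, critical value = 6.251. Reject H₀.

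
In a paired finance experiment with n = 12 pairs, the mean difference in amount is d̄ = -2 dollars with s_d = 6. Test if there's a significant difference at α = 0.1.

t = d̄/(s_d/√n) = -2/(6/√12) = -1.155. df = 11, critical t = ±1.796. Fail to reject H₀.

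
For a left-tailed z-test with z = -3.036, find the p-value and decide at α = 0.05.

p = P(Z < -3.036) = Φ(-3.036) ≈ 0.0012. Since p < 0.05, reject H₀ (significant) at α = 0.05.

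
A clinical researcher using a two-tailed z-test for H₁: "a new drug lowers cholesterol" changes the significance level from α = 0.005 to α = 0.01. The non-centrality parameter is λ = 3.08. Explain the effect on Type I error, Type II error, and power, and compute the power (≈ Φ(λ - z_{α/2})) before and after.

Increasing α from 0.005 to 0.01:
• Type I error rate increases (α is the Type I rate by definition).
• Critical value moves from z_{α/2} = 2.807 to 2.576, so power = Φ(λ - z_{α/2}) goes from Φ(3.08 - 2.807) = 0.608 to Φ(3.08 - 2.576) = 0.693.
• Type II error rate β = 1 - power therefore decreases (0.392 → 0.307).
Appropriate when false negatives are costly — here, shelving an effective drug — patients miss out on a treatment that would have helped.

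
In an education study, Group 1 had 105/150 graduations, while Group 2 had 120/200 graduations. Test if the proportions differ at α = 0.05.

p̂₁ = 0.7, p̂₂ = 0.6, pooled p̂ = 0.643. z = 1.932. Critical: ±1.96. Fail to reject H₀.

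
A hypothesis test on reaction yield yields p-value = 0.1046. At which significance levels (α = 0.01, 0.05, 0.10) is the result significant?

p = 0.1046. Not significant at any of the given levels.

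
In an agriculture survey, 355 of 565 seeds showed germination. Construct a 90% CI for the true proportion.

p̂ = 0.628. CI = p̂ ± z*√(p̂(1-p̂)/n) = (0.595, 0.662)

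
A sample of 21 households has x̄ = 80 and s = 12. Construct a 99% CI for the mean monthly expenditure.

CI = x̄ ± t*(s/√n) = 80 ± 2.845(12/√21) = (72.55, 87.45)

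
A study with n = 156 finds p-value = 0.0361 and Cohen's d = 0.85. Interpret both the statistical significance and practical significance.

Statistically significant (p = 0.0361 < 0.05). Cohen's d = 0.85 indicates a large effect size. Both statistical and practical significance should be considered.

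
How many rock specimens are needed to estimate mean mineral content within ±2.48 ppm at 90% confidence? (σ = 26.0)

n = (z*σ/E)² = (1.645×26.0/2.48)² = 297.4 → n = 298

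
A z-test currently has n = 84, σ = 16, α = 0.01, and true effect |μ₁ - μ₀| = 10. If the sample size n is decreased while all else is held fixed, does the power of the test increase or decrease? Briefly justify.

Power decreases: a smaller n inflates the standard error σ/√n, pulling the sampling distribution under H₁ back toward the critical value.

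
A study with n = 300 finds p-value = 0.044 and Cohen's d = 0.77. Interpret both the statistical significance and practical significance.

Statistically significant (p = 0.044 < 0.05). Cohen's d = 0.77 indicates a medium effect size. Both statistical and practical significance should be considered.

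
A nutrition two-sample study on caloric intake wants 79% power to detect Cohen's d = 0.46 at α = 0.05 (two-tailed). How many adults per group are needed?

z_{α/2} = 1.96, z_β = Φ⁻¹(0.79) = 0.806. For small effect (d = 0.46): n per group = 2(z_{α/2} + z_β)²/d² = 2(1.96 + 0.806)²/0.46² = 72.3 → 73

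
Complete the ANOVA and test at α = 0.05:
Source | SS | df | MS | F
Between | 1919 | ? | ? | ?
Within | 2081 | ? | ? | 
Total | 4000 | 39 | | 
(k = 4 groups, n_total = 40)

df_between = 3, df_within = 36. MS_between = 639.67, MS_within = 57.81. F = 11.066, F_crit ≈ 2.866. Reject H₀.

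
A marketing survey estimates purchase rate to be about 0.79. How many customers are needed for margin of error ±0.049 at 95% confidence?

n = z²p(1-p)/E² = 1.96²×0.79×0.21/0.049² = 265.4 → n = 266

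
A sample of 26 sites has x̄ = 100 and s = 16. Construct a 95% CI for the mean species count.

CI = x̄ ± t*(s/√n) = 100 ± 2.06(16/√26) = (93.54, 106.46)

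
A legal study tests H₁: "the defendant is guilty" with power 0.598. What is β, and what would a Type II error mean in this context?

β = 1 - power = 1 - 0.598 = 0.402. A Type II error is failing to reject H₀ when H₀ is false (false negative) — here, failing to conclude that the defendant is guilty when in fact it is true. Consequence: acquitting a guilty person.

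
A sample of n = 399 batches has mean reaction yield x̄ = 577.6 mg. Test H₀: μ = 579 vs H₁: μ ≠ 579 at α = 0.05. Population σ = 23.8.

z = (x̄ - μ₀)/(σ/√n) = (577.6 - 579)/(23.8/√399) = -1.175. Critical value: ±1.96. Since |-1.175| ≤ 1.96, Fail to reject H₀.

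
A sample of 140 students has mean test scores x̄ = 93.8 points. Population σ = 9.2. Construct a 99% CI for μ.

CI = x̄ ± z*(σ/√n) = 93.8 ± 2.576(9.2/√140) = 93.8 ± 2.0 = (91.8, 95.8)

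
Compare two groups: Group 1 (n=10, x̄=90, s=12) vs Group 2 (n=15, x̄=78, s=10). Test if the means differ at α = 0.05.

Pooled sp = 10.83. t = 2.715, df = 23. Critical t = ±2.069. Reject H₀.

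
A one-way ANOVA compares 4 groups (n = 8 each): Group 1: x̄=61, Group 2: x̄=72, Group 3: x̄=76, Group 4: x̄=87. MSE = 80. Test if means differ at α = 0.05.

Grand mean = 74.0. SS_between = 2768.0, MS_between = 922.67. F = 11.533, F_crit ≈ 2.947. Reject H₀.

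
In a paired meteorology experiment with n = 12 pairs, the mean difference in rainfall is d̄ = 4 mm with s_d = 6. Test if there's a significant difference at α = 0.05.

t = d̄/(s_d/√n) = 4/(6/√12) = 2.309. df = 11, critical t = ±2.201. Reject H₀.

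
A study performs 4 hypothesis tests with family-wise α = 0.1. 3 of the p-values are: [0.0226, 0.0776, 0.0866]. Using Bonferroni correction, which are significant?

Bonferroni α = 0.1/4 = 0.025. Significant p-values: [0.0226]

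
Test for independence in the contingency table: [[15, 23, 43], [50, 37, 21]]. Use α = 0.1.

χ² = 26.356. df = 2, critical = 4.605. Reject H₀. Variables are dependent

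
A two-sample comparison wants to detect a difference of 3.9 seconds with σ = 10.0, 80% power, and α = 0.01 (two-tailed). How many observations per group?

n per group = 2(z_α/2 + z_β)²σ²/d² = 2×(2.576 + 0.84)²×10.0²/3.9² = 153.4 → n = 154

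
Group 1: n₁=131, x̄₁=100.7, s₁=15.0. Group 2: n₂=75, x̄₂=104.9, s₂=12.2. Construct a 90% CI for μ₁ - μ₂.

Difference = -4.2. SE = √(15.0²/131 + 12.2²/75) = 1.924. CI = (-7.37, -1.03)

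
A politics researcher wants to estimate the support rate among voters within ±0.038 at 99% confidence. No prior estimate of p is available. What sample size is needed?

Conservative approach: use p = 0.5 (maximizes p(1-p) = 0.25). n = z²(0.25)/E² = 2.576²×0.25/0.038² = 1148.9 → n = 1149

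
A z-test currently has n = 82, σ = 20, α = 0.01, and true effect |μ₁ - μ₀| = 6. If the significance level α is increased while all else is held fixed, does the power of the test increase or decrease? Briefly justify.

Power increases: a larger α lowers the critical value, so more of the H₁ sampling distribution falls in the rejection region.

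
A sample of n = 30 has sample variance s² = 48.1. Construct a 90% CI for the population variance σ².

df = 29. χ²_{0.05} = 42.557, χ²_{0.95} = 17.708. CI for σ² = ((n-1)s²/χ²_{α/2}, (n-1)s²/χ²_{1-α/2}) = (29·48.1/42.557, 29·48.1/17.708) = (32.78, 78.77)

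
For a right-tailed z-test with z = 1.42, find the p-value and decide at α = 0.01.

p = P(Z > 1.42) = 1 - Φ(1.42) ≈ 0.0778. Since p ≥ 0.01, fail to reject H₀ (not significant) at α = 0.01.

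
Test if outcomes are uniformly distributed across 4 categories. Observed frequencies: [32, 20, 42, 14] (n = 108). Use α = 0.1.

Expected = 27 each. χ² = Σ(O-E)²/E = 17.333. df = 3, critical value = 6.251. Reject H₀.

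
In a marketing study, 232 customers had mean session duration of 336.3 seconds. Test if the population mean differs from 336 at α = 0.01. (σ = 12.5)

z = (x̄ - μ₀)/(σ/√n) = (336.3 - 336)/(12.5/√232) = 0.366. Critical value: ±2.576. Since |0.366| ≤ 2.576, Fail to reject H₀.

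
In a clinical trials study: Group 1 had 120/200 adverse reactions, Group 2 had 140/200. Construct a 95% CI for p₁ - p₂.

p̂₁ = 0.6, p̂₂ = 0.7. Difference = -0.1. CI = (-0.193, -0.007)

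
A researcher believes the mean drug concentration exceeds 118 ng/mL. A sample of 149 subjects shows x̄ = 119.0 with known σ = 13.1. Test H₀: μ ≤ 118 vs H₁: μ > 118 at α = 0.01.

z = 0.932. Critical value: 2.33. Fail to reject H₀.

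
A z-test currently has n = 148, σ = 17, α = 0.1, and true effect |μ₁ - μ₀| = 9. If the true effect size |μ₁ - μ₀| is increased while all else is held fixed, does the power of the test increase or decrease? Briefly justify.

Power increases: a larger true effect increases the non-centrality λ = |μ₁ - μ₀|/(σ/√n).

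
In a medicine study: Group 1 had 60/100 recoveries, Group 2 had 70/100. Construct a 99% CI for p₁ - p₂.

p̂₁ = 0.6, p̂₂ = 0.7. Difference = -0.1. CI = (-0.273, 0.073)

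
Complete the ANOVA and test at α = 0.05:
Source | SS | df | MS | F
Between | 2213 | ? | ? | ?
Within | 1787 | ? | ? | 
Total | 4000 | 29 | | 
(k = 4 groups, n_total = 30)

df_between = 3, df_within = 26. MS_between = 737.67, MS_within = 68.73. F = 10.733, F_crit ≈ 2.975. Reject H₀.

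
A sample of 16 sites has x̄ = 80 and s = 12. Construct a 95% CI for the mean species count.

CI = x̄ ± t*(s/√n) = 80 ± 2.131(12/√16) = (73.61, 86.39)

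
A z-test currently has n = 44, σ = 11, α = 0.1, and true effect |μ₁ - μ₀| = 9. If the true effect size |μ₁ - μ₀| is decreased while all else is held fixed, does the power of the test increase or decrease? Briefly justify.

Power decreases: a smaller true effect decreases the non-centrality λ = |μ₁ - μ₀|/(σ/√n).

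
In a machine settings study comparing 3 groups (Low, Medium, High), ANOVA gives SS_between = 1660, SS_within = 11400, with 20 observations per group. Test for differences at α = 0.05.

df_between = 2, df_within = 57. F = MS_between/MS_within = 830.0/200.0 = 4.15. F_crit ≈ 3.159. Reject H₀. At least one mean differs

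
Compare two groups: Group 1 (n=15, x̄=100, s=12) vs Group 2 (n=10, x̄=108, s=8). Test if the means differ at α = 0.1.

Pooled sp = 10.62. t = -1.846, df = 23. Critical t = ±1.714. Reject H₀.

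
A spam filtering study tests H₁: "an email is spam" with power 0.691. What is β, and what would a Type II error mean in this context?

β = 1 - power = 1 - 0.691 = 0.309. A Type II error is failing to reject H₀ when H₀ is false (false negative) — here, failing to conclude that an email is spam when in fact it is true. Consequence: a spam email lands in the inbox.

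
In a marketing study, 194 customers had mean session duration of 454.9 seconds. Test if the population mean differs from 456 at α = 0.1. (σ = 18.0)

z = (x̄ - μ₀)/(σ/√n) = (454.9 - 456)/(18.0/√194) = -0.851. Critical value: ±1.645. Since |-0.851| ≤ 1.645, Fail to reject H₀.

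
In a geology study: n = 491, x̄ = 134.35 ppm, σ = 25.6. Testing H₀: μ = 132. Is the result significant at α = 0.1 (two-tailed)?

z = (134.35 - 132)/(25.6/√491) = 2.034. Since |z| > 1.645, significant at α = 0.1.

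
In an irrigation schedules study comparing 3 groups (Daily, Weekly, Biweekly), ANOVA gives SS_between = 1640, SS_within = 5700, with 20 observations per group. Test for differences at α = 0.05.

df_between = 2, df_within = 57. F = MS_between/MS_within = 820.0/100.0 = 8.2. F_crit ≈ 3.159. Reject H₀. At least one mean differs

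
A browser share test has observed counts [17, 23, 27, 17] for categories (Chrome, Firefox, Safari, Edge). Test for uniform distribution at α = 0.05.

Expected = 21 each. χ² = Σ(O-E)²/E = 3.429. df = 3, critical value = 7.815. Fail to reject H₀.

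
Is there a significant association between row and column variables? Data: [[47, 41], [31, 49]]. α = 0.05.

χ² = 3.62. df = 1, critical = 3.841. Fail to reject H₀. No evidence of dependence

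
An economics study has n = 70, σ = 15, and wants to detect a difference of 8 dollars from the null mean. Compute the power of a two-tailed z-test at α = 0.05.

SE = σ/√n = 15/√70 = 1.793. Non-centrality λ = d/SE = 8/1.793 = 4.462. Power ≈ Φ(λ - z_{α/2}) = Φ(4.462 - 1.96) = Φ(2.502) = 0.994.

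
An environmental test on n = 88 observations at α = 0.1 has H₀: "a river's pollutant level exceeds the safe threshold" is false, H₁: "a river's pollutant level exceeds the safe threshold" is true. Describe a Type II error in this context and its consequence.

Type II error: failing to reject H₀ when it is false — concluding that a river's pollutant level exceeds the safe threshold is not supported when in fact it is. Consequence: allowing unsafe pollution to continue.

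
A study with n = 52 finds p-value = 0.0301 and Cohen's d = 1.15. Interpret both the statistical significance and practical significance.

Statistically significant (p = 0.0301 < 0.05). Cohen's d = 1.15 indicates a large effect size. Both statistical and practical significance should be considered.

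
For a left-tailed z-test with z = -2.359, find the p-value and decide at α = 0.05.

p = P(Z < -2.359) = Φ(-2.359) ≈ 0.0092. Since p < 0.05, reject H₀ (significant) at α = 0.05.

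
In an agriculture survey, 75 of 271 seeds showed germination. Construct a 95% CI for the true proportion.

p̂ = 0.277. CI = p̂ ± z*√(p̂(1-p̂)/n) = (0.223, 0.33)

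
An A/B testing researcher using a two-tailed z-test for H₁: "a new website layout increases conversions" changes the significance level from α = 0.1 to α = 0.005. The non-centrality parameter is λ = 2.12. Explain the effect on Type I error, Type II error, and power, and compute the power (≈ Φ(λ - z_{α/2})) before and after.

Decreasing α from 0.1 to 0.005:
• Type I error rate decreases (α is the Type I rate by definition).
• Critical value moves from z_{α/2} = 1.645 to 2.807, so power = Φ(λ - z_{α/2}) goes from Φ(2.12 - 1.645) = 0.683 to Φ(2.12 - 2.807) = 0.246.
• Type II error rate β = 1 - power therefore increases (0.317 → 0.754).
Appropriate when false positives are costly — here, rolling out a layout that doesn't actually help — wasted engineering effort.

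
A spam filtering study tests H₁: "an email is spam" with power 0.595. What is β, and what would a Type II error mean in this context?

β = 1 - power = 1 - 0.595 = 0.405. A Type II error is failing to reject H₀ when H₀ is false (false negative) — here, failing to conclude that an email is spam when in fact it is true. Consequence: a spam email lands in the inbox.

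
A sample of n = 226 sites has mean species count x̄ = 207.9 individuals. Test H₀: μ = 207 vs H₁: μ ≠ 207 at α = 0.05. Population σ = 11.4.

z = (x̄ - μ₀)/(σ/√n) = (207.9 - 207)/(11.4/√226) = 1.187. Critical value: ±1.96. Since |1.187| ≤ 1.96, Fail to reject H₀.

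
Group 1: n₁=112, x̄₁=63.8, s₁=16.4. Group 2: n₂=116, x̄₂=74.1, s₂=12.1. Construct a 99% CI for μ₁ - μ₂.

Difference = -10.3. SE = √(16.4²/112 + 12.1²/116) = 1.914. CI = (-15.23, -5.37)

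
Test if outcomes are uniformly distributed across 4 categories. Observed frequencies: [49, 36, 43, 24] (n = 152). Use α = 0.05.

Expected = 38 each. χ² = Σ(O-E)²/E = 9.105. df = 3, critical value = 7.815. Reject H₀.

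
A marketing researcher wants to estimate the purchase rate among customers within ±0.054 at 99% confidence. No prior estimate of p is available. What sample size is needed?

Conservative approach: use p = 0.5 (maximizes p(1-p) = 0.25). n = z²(0.25)/E² = 2.576²×0.25/0.054² = 568.9 → n = 569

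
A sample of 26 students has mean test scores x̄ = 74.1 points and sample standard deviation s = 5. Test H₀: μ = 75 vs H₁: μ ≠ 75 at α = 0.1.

t = (x̄ - μ₀)/(s/√n) = (74.1 - 75)/(5/√26) = -0.918. df = 25, critical t = ±1.708. Fail to reject H₀.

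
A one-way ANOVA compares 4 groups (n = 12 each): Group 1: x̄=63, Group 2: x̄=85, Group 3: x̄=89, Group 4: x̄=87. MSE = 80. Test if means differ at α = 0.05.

Grand mean = 81.0. SS_between = 5280.0, MS_between = 1760.0. F = 22.0, F_crit ≈ 2.816. Reject H₀.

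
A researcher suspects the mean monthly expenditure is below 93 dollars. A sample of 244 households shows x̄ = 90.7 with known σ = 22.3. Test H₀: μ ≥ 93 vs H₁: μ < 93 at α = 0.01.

z = -1.611. Critical value: -2.33. Fail to reject H₀.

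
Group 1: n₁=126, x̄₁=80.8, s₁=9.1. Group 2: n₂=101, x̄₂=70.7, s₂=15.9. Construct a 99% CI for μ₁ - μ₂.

Difference = 10.1. SE = √(9.1²/126 + 15.9²/101) = 1.778. CI = (5.52, 14.68)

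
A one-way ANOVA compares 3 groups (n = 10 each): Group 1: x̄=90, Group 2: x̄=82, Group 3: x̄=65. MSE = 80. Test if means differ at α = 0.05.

Grand mean = 79.0. SS_between = 3260.0, MS_between = 1630.0. F = 20.375, F_crit ≈ 3.354. Reject H₀.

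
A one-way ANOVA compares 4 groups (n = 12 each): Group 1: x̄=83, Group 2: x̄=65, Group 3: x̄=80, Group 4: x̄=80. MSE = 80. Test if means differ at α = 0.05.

Grand mean = 77.0. SS_between = 2376.0, MS_between = 792.0. F = 9.9, F_crit ≈ 2.816. Reject H₀.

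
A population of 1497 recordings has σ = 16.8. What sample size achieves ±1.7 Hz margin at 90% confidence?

Without FPC: n₀ = (1.645×16.8/1.7)² = 264.273. With FPC: n = n₀N/(n₀+N-1) = 224.7 → n = 225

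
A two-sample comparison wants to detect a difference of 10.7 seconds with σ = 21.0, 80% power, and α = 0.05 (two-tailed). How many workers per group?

n per group = 2(z_α/2 + z_β)²σ²/d² = 2×(1.96 + 0.84)²×21.0²/10.7² = 60.4 → n = 61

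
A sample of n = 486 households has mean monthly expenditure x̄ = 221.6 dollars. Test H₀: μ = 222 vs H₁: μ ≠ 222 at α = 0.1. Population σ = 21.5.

z = (x̄ - μ₀)/(σ/√n) = (221.6 - 222)/(21.5/√486) = -0.41. Critical value: ±1.645. Since |-0.41| ≤ 1.645, Fail to reject H₀.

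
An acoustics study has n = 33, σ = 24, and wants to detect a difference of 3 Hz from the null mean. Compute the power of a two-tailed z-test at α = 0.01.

SE = σ/√n = 24/√33 = 4.178. Non-centrality λ = d/SE = 3/4.178 = 0.718. Power ≈ Φ(λ - z_{α/2}) = Φ(0.718 - 2.576) = Φ(-1.858) = 0.032.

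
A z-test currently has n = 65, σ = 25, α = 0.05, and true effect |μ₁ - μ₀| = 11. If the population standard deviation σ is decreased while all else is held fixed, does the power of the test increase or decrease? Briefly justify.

Power increases: a smaller σ shrinks the standard error σ/√n, moving the sampling distribution under H₁ further from the critical value.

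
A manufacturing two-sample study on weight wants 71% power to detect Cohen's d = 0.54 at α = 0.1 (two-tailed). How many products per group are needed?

z_{α/2} = 1.645, z_β = Φ⁻¹(0.71) = 0.553. For medium effect (d = 0.54): n per group = 2(z_{α/2} + z_β)²/d² = 2(1.645 + 0.553)²/0.54² = 33.1 → 34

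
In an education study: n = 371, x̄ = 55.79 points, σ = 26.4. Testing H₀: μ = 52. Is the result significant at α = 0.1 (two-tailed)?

z = (55.79 - 52)/(26.4/√371) = 2.765. Since |z| > 1.645, significant at α = 0.1.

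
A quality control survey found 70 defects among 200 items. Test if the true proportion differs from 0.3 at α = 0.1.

p̂ = 0.35, p₀ = 0.3. z = (p̂ - p₀)/√(p₀(1-p₀)/n) = 1.543. Critical: ±1.645. Fail to reject H₀.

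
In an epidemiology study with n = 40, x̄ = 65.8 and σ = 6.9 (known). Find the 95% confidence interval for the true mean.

CI = x̄ ± z*(σ/√n) = 65.8 ± 1.96(6.9/√40) = 65.8 ± 2.14 = (63.66, 67.94)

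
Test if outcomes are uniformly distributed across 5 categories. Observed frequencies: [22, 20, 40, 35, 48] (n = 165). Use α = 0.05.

Expected = 33 each. χ² = Σ(O-E)²/E = 17.212. df = 4, critical value = 9.488. Reject H₀.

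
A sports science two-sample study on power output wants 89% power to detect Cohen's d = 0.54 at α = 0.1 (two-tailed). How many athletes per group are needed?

z_{α/2} = 1.645, z_β = Φ⁻¹(0.89) = 1.227. For medium effect (d = 0.54): n per group = 2(z_{α/2} + z_β)²/d² = 2(1.645 + 1.227)²/0.54² = 56.6 → 57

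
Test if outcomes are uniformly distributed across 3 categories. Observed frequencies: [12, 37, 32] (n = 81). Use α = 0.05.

Expected = 27 each. χ² = Σ(O-E)²/E = 12.963. df = 2, critical value = 5.991. Reject H₀.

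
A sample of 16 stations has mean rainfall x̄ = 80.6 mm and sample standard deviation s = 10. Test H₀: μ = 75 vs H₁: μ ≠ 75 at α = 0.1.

t = (x̄ - μ₀)/(s/√n) = (80.6 - 75)/(10/√16) = 2.24. df = 15, critical t = ±1.753. Reject H₀.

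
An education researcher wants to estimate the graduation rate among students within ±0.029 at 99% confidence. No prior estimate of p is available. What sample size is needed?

Conservative approach: use p = 0.5 (maximizes p(1-p) = 0.25). n = z²(0.25)/E² = 2.576²×0.25/0.029² = 1972.6 → n = 1973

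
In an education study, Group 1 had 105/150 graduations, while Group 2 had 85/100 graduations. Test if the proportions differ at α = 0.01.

p̂₁ = 0.7, p̂₂ = 0.85, pooled p̂ = 0.76. z = -2.721. Critical: ±2.576. Reject H₀.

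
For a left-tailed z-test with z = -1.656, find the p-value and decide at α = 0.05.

p = P(Z < -1.656) = Φ(-1.656) ≈ 0.0489. Since p < 0.05, reject H₀ (significant) at α = 0.05.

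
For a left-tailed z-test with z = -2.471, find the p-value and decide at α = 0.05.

p = P(Z < -2.471) = Φ(-2.471) ≈ 0.0067. Since p < 0.05, reject H₀ (significant) at α = 0.05.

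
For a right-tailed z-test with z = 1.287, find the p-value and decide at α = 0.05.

p = P(Z > 1.287) = 1 - Φ(1.287) ≈ 0.099. Since p ≥ 0.05, fail to reject H₀ (not significant) at α = 0.05.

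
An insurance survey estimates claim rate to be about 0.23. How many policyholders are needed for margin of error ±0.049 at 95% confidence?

n = z²p(1-p)/E² = 1.96²×0.23×0.77/0.049² = 283.4 → n = 284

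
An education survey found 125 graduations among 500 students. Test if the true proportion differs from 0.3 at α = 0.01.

p̂ = 0.25, p₀ = 0.3. z = (p̂ - p₀)/√(p₀(1-p₀)/n) = -2.44. Critical: ±2.576. Fail to reject H₀.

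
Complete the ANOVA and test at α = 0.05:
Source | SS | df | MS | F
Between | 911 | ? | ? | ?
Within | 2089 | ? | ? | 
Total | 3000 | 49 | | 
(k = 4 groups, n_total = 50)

df_between = 3, df_within = 46. MS_between = 303.67, MS_within = 45.41. F = 6.687, F_crit ≈ 2.807. Reject H₀.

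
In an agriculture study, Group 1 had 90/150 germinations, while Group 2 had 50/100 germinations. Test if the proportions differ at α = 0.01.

p̂₁ = 0.6, p̂₂ = 0.5, pooled p̂ = 0.56. z = 1.56. Critical: ±2.576. Fail to reject H₀.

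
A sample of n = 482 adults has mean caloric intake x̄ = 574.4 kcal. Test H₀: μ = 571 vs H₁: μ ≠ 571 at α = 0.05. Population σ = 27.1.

z = (x̄ - μ₀)/(σ/√n) = (574.4 - 571)/(27.1/√482) = 2.754. Critical value: ±1.96. Since |2.754| > 1.96, Reject H₀.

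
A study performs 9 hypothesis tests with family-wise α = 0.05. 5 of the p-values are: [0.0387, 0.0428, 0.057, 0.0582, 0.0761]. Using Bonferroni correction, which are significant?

Bonferroni α = 0.05/9 = 0.00556. None of the given p-values are significant.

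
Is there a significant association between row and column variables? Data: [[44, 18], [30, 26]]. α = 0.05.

χ² = 3.808. df = 1, critical = 3.841. Fail to reject H₀. No evidence of dependence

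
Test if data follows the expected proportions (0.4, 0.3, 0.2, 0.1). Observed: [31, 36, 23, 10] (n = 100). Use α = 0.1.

Expected: [40.0, 30.0, 20.0, 10.0]. χ² = 3.675. df = 3, critical = 6.251. Fail to reject H₀.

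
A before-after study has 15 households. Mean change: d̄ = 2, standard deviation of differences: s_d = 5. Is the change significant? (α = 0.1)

t = d̄/(s_d/√n) = 2/(5/√15) = 1.549. df = 14, critical t = ±1.761. Fail to reject H₀.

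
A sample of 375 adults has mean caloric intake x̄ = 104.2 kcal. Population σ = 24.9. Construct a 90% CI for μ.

CI = x̄ ± z*(σ/√n) = 104.2 ± 1.645(24.9/√375) = 104.2 ± 2.12 = (102.08, 106.32)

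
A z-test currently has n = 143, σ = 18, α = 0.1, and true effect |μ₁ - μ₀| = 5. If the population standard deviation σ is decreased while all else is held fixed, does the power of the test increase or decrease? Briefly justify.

Power increases: a smaller σ shrinks the standard error σ/√n, moving the sampling distribution under H₁ further from the critical value.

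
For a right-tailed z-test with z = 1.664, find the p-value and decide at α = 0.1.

p = P(Z > 1.664) = 1 - Φ(1.664) ≈ 0.0481. Since p < 0.1, reject H₀ (significant) at α = 0.1.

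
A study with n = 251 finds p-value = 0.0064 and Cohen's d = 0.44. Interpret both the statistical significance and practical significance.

Statistically significant (p = 0.0064 < 0.05). Cohen's d = 0.44 indicates a small effect size. Both statistical and practical significance should be considered.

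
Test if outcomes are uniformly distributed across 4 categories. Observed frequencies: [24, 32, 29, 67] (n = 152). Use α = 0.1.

Expected = 38 each. χ² = Σ(O-E)²/E = 30.368. df = 3, critical value = 6.251. Reject H₀.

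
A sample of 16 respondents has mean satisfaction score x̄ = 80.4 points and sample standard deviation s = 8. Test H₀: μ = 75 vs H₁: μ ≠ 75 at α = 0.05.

t = (x̄ - μ₀)/(s/√n) = (80.4 - 75)/(8/√16) = 2.7. df = 15, critical t = ±2.131. Reject H₀.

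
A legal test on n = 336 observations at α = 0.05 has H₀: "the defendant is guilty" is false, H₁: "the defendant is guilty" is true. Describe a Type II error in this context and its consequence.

Type II error: failing to reject H₀ when it is false — concluding that the defendant is guilty is not supported when in fact it is. Consequence: acquitting a guilty person.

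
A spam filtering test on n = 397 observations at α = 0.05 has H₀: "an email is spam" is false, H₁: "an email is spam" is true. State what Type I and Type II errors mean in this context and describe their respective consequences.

Type I (false positive): concluding that an email is spam when it is not — a legitimate email is sent to the spam folder and the user misses it. Type II (false negative): failing to conclude that an email is spam when it is — a spam email lands in the inbox. Which is costlier depends on domain priorities and is a judgement call rather than a statistical fact.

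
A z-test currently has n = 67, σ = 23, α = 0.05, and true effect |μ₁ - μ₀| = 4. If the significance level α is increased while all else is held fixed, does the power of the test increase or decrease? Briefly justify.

Power increases: a larger α lowers the critical value, so more of the H₁ sampling distribution falls in the rejection region.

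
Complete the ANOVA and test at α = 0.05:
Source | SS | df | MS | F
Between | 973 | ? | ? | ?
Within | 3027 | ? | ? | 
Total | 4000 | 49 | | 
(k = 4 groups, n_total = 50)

df_between = 3, df_within = 46. MS_between = 324.33, MS_within = 65.8. F = 4.929, F_crit ≈ 2.807. Reject H₀.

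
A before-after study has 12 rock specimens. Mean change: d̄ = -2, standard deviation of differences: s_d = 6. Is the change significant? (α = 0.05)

t = d̄/(s_d/√n) = -2/(6/√12) = -1.155. df = 11, critical t = ±2.201. Fail to reject H₀.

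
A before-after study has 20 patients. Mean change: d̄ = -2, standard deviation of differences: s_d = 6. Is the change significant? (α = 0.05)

t = d̄/(s_d/√n) = -2/(6/√20) = -1.491. df = 19, critical t = ±2.093. Fail to reject H₀.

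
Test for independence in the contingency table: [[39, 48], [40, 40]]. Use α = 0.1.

χ² = 0.447. df = 1, critical = 2.706. Fail to reject H₀. No evidence of dependence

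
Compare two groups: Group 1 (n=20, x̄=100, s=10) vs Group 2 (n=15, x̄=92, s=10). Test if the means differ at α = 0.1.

Pooled sp = 10.0. t = 2.342, df = 33. Critical t = ±1.692. Reject H₀.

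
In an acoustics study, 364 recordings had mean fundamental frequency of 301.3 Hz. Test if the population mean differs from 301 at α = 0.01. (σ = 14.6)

z = (x̄ - μ₀)/(σ/√n) = (301.3 - 301)/(14.6/√364) = 0.392. Critical value: ±2.576. Since |0.392| ≤ 2.576, Fail to reject H₀.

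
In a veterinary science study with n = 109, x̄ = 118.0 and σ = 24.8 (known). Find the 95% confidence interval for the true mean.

CI = x̄ ± z*(σ/√n) = 118.0 ± 1.96(24.8/√109) = 118.0 ± 4.66 = (113.34, 122.66)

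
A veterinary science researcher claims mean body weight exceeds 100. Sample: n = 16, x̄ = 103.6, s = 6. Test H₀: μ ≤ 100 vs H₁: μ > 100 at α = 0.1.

t = (103.6 - 100)/(6/√16) = 2.4, df = 15. Critical t = 1.341. Reject H₀.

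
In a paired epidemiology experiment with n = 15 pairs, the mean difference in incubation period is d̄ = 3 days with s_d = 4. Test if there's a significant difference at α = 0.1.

t = d̄/(s_d/√n) = 3/(4/√15) = 2.905. df = 14, critical t = ±1.761. Reject H₀.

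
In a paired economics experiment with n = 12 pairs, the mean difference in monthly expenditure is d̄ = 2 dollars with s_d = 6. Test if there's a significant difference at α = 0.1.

t = d̄/(s_d/√n) = 2/(6/√12) = 1.155. df = 11, critical t = ±1.796. Fail to reject H₀.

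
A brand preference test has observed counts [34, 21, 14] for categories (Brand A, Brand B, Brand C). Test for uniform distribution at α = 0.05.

Expected = 23 each. χ² = Σ(O-E)²/E = 8.957. df = 2, critical value = 5.991. Reject H₀.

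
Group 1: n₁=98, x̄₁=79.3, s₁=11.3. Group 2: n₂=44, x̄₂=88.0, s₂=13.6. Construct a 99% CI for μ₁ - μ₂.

Difference = -8.7. SE = √(11.3²/98 + 13.6²/44) = 2.347. CI = (-14.74, -2.66)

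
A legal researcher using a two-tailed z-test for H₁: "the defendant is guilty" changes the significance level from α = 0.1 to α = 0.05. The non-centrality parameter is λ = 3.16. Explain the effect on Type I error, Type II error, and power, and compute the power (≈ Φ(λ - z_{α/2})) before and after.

Decreasing α from 0.1 to 0.05:
• Type I error rate decreases (α is the Type I rate by definition).
• Critical value moves from z_{α/2} = 1.645 to 1.96, so power = Φ(λ - z_{α/2}) goes from Φ(3.16 - 1.645) = 0.935 to Φ(3.16 - 1.96) = 0.885.
• Type II error rate β = 1 - power therefore increases (0.065 → 0.115).
Appropriate when false positives are costly — here, convicting an innocent person.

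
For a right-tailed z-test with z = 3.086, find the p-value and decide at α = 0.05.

p = P(Z > 3.086) = 1 - Φ(3.086) ≈ 0.001. Since p < 0.05, reject H₀ (significant) at α = 0.05.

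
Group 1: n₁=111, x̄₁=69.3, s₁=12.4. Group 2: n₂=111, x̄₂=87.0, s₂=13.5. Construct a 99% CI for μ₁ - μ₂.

Difference = -17.7. SE = √(12.4²/111 + 13.5²/111) = 1.74. CI = (-22.18, -13.22)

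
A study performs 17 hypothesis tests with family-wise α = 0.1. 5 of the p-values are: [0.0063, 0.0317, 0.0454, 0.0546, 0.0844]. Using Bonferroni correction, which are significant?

Bonferroni α = 0.1/17 = 0.00588. None of the given p-values are significant.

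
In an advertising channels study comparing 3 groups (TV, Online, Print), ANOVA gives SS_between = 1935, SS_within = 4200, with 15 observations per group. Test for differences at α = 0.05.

df_between = 2, df_within = 42. F = MS_between/MS_within = 967.5/100.0 = 9.675. F_crit ≈ 3.22. Reject H₀. At least one mean differs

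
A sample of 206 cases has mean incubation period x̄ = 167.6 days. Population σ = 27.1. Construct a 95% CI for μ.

CI = x̄ ± z*(σ/√n) = 167.6 ± 1.96(27.1/√206) = 167.6 ± 3.7 = (163.9, 171.3)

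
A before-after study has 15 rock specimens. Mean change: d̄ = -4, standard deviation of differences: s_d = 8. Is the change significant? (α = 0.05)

t = d̄/(s_d/√n) = -4/(8/√15) = -1.936. df = 14, critical t = ±2.145. Fail to reject H₀.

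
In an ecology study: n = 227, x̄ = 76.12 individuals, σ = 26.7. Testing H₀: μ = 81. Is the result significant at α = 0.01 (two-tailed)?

z = (76.12 - 81)/(26.7/√227) = -2.754. Since |z| > 2.576, significant at α = 0.01.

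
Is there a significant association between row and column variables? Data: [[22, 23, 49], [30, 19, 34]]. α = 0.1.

χ² = 3.653. df = 2, critical = 4.605. Fail to reject H₀. No evidence of dependence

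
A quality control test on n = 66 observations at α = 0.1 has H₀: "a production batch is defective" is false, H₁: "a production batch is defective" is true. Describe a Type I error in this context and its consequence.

Type I error: rejecting H₀ when it is true — concluding that a production batch is defective when in fact it is not. Consequence: scrapping a good batch — wasted material and cost for no reason.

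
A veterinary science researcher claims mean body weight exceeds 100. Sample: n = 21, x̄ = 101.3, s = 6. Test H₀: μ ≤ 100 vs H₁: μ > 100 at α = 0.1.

t = (101.3 - 100)/(6/√21) = 0.993, df = 20. Critical t = 1.325. Fail to reject H₀.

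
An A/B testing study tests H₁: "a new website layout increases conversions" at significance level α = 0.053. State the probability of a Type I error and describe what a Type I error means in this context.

P(Type I error) = α = 0.053. A Type I error is rejecting H₀ when H₀ is actually true (false positive) — here, concluding that a new website layout increases conversions when in fact this is not the case. Consequence: rolling out a layout that doesn't actually help — wasted engineering effort.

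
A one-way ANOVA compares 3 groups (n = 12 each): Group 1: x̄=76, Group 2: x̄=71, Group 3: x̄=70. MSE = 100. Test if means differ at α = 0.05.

Grand mean = 72.33. SS_between = 248.0, MS_between = 124.0. F = 1.24, F_crit ≈ 3.285. Fail to reject H₀.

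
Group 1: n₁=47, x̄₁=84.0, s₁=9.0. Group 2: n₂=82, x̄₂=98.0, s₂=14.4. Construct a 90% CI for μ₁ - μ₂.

Difference = -14.0. SE = √(9.0²/47 + 14.4²/82) = 2.062. CI = (-17.39, -10.61)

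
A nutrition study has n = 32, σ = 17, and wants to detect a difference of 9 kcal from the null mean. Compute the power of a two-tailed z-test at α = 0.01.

SE = σ/√n = 17/√32 = 3.005. Non-centrality λ = d/SE = 9/3.005 = 2.995. Power ≈ Φ(λ - z_{α/2}) = Φ(2.995 - 2.576) = Φ(0.419) = 0.662.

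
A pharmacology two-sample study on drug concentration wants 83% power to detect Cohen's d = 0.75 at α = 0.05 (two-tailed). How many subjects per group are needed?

z_{α/2} = 1.96, z_β = Φ⁻¹(0.83) = 0.954. For medium effect (d = 0.75): n per group = 2(z_{α/2} + z_β)²/d² = 2(1.96 + 0.954)²/0.75² = 30.2 → 31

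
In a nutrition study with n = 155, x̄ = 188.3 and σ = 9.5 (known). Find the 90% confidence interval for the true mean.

CI = x̄ ± z*(σ/√n) = 188.3 ± 1.645(9.5/√155) = 188.3 ± 1.26 = (187.04, 189.56)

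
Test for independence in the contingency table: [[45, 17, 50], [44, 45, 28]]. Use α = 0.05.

χ² = 18.761. df = 2, critical = 5.991. Reject H₀. Variables are dependent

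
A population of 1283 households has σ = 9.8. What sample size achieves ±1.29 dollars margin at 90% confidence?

Without FPC: n₀ = (1.645×9.8/1.29)² = 156.172. With FPC: n = n₀N/(n₀+N-1) = 139.3 → n = 140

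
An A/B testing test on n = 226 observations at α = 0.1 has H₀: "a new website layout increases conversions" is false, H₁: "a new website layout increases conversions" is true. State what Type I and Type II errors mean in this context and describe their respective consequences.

Type I (false positive): concluding that a new website layout increases conversions when it is not — rolling out a layout that doesn't actually help — wasted engineering effort. Type II (false negative): failing to conclude that a new website layout increases conversions when it is — discarding a layout that would have improved conversions — lost revenue. Which is costlier depends on domain priorities and is a judgement call rather than a statistical fact.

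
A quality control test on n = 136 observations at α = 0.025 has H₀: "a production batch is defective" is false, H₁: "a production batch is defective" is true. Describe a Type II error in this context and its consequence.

Type II error: failing to reject H₀ when it is false — concluding that a production batch is defective is not supported when in fact it is. Consequence: shipping a defective batch — faulty products reach customers.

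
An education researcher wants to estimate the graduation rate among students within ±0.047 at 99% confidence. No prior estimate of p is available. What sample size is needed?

Conservative approach: use p = 0.5 (maximizes p(1-p) = 0.25). n = z²(0.25)/E² = 2.576²×0.25/0.047² = 751.0 → n = 751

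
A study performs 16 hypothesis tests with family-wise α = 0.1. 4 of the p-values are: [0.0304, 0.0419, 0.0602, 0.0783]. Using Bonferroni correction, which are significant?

Bonferroni α = 0.1/16 = 0.00625. None of the given p-values are significant.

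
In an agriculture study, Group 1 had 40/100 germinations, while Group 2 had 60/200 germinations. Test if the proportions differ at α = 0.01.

p̂₁ = 0.4, p̂₂ = 0.3, pooled p̂ = 0.333. z = 1.732. Critical: ±2.576. Fail to reject H₀.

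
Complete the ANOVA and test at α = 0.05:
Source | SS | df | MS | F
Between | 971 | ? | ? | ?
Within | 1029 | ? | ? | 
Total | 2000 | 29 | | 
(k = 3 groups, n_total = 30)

df_between = 2, df_within = 27. MS_between = 485.5, MS_within = 38.11. F = 12.739, F_crit ≈ 3.354. Reject H₀.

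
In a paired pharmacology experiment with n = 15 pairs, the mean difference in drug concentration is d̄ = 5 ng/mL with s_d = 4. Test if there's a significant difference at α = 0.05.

t = d̄/(s_d/√n) = 5/(4/√15) = 4.841. df = 14, critical t = ±2.145. Reject H₀.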